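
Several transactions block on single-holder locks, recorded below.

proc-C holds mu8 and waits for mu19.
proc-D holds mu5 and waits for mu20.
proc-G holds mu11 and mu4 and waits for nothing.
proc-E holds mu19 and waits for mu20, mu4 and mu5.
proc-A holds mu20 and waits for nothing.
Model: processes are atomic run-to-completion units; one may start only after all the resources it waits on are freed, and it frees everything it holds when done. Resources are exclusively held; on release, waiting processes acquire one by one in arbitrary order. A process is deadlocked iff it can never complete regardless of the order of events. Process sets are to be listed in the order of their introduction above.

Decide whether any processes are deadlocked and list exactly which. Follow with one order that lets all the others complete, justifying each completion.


The deadlocked set is empty.
Key observation: there is no circular wait here — follow any chain and it reaches a process that is free to run now.
A valid finishing order for the others: proc-A, proc-G, proc-D, proc-E, proc-C.
Step-by-step check:
  proc-A waits on nothing -> runs at once and releases mu20
  proc-G waits on nothing -> runs at once and releases mu11 and mu4
  run proc-D (all its waits — mu20 — are resolved); releases mu5
  run proc-E (all its waits — mu20, mu4 and mu5 — are resolved); releases mu19
  run proc-C (all its waits — mu19 — are resolved); releases mu8


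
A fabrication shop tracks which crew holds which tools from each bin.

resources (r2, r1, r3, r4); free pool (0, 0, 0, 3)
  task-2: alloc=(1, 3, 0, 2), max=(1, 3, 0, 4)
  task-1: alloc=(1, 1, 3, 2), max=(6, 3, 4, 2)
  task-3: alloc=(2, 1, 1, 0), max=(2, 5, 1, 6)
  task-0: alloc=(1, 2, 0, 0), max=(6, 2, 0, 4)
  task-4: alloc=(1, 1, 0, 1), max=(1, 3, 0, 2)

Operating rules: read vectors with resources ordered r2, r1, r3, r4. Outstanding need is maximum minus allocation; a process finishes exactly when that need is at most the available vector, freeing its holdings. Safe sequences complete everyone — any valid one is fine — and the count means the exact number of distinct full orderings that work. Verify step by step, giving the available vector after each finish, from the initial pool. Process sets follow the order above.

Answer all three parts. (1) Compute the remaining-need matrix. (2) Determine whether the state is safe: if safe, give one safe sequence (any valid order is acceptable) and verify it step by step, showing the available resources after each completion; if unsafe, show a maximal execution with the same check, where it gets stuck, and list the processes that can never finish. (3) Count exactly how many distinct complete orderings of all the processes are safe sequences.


(1) Outstanding need per process (order r2, r1, r3, r4):
  task-2: (0, 0, 0, 2)
  task-1: (5, 2, 1, 0)
  task-3: (0, 4, 0, 6)
  task-0: (5, 0, 0, 4)
  task-4: (0, 2, 0, 1)
(2) The state is UNSAFE.
Key observation: the pool after task-2, task-4, task-3 is (4, 5, 1, 6); every surviving request exceeds it in r2, so progress ends there.
Going as far as possible: task-2, task-4, task-3; after that, nothing fits. Verifying each step:
  pool = (0, 0, 0, 3)
  run task-2 (needs (0, 0, 0, 2), free (0, 0, 0, 3)); after release of (1, 3, 0, 2) the pool is (1, 3, 0, 5)
  run task-4 (needs (0, 2, 0, 1), free (1, 3, 0, 5)); after release of (1, 1, 0, 1) the pool is (2, 4, 0, 6)
  run task-3 (needs (0, 4, 0, 6), free (2, 4, 0, 6)); after release of (2, 1, 1, 0) the pool is (4, 5, 1, 6)
  blocked: task-1 wants (5, 2, 1, 0), pool (4, 5, 1, 6) — not enough r2
  blocked: task-0 wants (5, 0, 0, 4), pool (4, 5, 1, 6) — not enough r2
Processes that can never finish: task-1 and task-0.
(3) The exact count: 0 of the possible complete orderings are safe sequences.


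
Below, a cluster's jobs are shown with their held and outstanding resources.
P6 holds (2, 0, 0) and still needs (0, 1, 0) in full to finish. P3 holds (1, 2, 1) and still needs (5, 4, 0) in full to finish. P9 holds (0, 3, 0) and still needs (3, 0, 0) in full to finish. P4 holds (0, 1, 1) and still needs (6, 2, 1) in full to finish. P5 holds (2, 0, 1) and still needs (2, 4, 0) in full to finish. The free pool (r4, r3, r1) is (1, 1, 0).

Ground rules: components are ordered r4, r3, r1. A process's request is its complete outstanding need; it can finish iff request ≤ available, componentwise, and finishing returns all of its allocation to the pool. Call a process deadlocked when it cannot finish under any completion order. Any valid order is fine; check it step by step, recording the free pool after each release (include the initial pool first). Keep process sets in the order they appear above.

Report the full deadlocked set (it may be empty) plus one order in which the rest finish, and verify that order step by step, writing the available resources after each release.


Nothing here is deadlocked.
Key observation: P6 fits the free pool immediately, and its release cascades until everyone finishes.
The rest can finish in the order P6, P9, P5, P3, P4. Verifying each step:
  pool = (1, 1, 0)
  P6: need (0, 1, 0) fits (1, 1, 0); releases (2, 0, 0), pool now (3, 1, 0)
  P9: need (3, 0, 0) fits (3, 1, 0); releases (0, 3, 0), pool now (3, 4, 0)
  P5: need (2, 4, 0) fits (3, 4, 0); releases (2, 0, 1), pool now (5, 4, 1)
  P3: need (5, 4, 0) fits (5, 4, 1); releases (1, 2, 1), pool now (6, 6, 2)
  P4: need (6, 2, 1) fits (6, 6, 2); releases (0, 1, 1), pool now (6, 7, 3)


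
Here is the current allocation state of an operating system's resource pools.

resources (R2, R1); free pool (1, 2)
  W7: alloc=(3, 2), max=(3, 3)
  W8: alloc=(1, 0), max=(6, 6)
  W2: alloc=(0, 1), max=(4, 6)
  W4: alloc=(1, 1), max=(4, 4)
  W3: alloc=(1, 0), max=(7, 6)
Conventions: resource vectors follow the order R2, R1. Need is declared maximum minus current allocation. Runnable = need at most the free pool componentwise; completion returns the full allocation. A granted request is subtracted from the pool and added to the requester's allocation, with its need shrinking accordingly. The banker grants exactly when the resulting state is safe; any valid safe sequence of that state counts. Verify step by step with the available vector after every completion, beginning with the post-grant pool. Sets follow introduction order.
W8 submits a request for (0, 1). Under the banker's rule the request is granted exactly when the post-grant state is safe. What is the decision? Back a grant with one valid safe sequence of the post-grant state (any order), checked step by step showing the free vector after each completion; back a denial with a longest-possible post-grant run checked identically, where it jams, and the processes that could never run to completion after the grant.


DENY — the pretend-granted state is unsafe.
Key observation: the pool after W7, W4 is (5, 4); every surviving request exceeds it in R1, so progress ends there.
After a pretend grant, a maximal execution: W7, W4 — then nothing else fits. Walking it through:
  pool = (1, 1)
  W7 needs (0, 1) <= (1, 1) -> finishes; pool += (3, 2) = (4, 3)
  W4 needs (3, 3) <= (4, 3) -> finishes; pool += (1, 1) = (5, 4)
  blocked: W8 wants (5, 5), pool (5, 4) — not enough R1
  blocked: W2 wants (4, 5), pool (5, 4) — not enough R1
  blocked: W3 wants (6, 6), pool (5, 4) — not enough R2 and R1
Post-grant, the permanently blocked set is W8, W2 and W3.


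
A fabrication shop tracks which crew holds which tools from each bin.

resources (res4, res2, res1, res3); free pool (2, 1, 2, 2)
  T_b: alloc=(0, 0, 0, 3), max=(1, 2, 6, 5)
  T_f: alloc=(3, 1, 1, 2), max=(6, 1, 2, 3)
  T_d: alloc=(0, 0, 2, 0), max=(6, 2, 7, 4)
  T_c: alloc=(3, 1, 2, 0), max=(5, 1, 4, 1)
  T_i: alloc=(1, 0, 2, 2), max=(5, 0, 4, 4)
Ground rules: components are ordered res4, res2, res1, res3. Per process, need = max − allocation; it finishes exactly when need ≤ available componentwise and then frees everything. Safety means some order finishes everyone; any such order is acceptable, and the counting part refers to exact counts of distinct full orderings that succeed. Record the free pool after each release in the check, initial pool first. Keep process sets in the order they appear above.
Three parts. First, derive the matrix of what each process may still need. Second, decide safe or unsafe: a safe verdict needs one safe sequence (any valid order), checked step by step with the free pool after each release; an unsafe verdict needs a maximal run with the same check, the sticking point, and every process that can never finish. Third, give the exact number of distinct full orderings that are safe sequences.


(1) Outstanding need per process (order res4, res2, res1, res3):
  T_b: (1, 2, 6, 2)
  T_f: (3, 0, 1, 1)
  T_d: (6, 2, 5, 4)
  T_c: (2, 0, 2, 1)
  T_i: (4, 0, 2, 2)
(2) SAFE — a valid safe sequence is T_c, T_f, T_i, T_d, T_b.
Key observation: T_c marks the first exact bind of the order: its need (2, 0, 2, 1) fits the free (2, 1, 2, 2) with zero slack on a requested resource.
Walking it through:
  pool = (2, 1, 2, 2)
  T_c: need (2, 0, 2, 1) fits (2, 1, 2, 2); releases (3, 1, 2, 0), pool now (5, 2, 4, 2)
  T_f: need (3, 0, 1, 1) fits (5, 2, 4, 2); releases (3, 1, 1, 2), pool now (8, 3, 5, 4)
  T_i: need (4, 0, 2, 2) fits (8, 3, 5, 4); releases (1, 0, 2, 2), pool now (9, 3, 7, 6)
  T_d: need (6, 2, 5, 4) fits (9, 3, 7, 6); releases (0, 0, 2, 0), pool now (9, 3, 9, 6)
  T_b: need (1, 2, 6, 2) fits (9, 3, 9, 6); releases (0, 0, 0, 3), pool now (9, 3, 9, 9)
(3) Exactly 10 of the possible complete orderings are safe sequences.


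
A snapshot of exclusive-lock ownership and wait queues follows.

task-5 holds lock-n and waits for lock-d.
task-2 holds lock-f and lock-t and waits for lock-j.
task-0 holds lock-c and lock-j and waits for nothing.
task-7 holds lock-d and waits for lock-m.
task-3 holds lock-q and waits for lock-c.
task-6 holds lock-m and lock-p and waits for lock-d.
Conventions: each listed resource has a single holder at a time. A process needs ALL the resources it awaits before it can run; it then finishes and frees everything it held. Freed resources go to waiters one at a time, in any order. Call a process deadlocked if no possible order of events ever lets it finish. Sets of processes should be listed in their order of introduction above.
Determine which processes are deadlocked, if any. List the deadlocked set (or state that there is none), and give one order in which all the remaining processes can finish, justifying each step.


Deadlocked set: task-5, task-7 and task-6.
Key observation: task-7 -> task-6 -> task-7 is a circular wait — nothing in it can go first; task-5 waits into the deadlock from upstream.
The rest can finish in the order task-0, task-3, task-2.
Step-by-step check:
  task-0 waits on nothing -> runs at once and releases lock-c and lock-j
  task-3: everything it awaited (lock-c) is free; runs, freeing lock-q
  task-2: everything it awaited (lock-j) is free; runs, freeing lock-f and lock-t


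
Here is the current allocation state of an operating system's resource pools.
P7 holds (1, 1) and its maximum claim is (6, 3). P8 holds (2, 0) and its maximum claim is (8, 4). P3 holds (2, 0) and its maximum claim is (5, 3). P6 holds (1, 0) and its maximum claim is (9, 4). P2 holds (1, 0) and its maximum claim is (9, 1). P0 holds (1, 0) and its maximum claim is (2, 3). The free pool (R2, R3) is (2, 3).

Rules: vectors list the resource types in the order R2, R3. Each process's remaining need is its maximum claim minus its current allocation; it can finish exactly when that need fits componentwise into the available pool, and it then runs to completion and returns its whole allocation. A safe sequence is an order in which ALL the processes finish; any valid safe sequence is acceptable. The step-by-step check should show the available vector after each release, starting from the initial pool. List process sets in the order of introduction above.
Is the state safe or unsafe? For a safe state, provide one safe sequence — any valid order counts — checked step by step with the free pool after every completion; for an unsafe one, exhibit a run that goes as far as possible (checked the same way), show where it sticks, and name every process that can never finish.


SAFE, for example via the order P0, P3, P7, P8, P2, P6.
Key observation: P0 is the earliest step where a requested resource binds exactly: need (1, 3), pool (2, 3) at its turn.
Walking it through:
  pool = (2, 3)
  run P0 (needs (1, 3), free (2, 3)); after release of (1, 0) the pool is (3, 3)
  run P3 (needs (3, 3), free (3, 3)); after release of (2, 0) the pool is (5, 3)
  run P7 (needs (5, 2), free (5, 3)); after release of (1, 1) the pool is (6, 4)
  run P8 (needs (6, 4), free (6, 4)); after release of (2, 0) the pool is (8, 4)
  run P2 (needs (8, 1), free (8, 4)); after release of (1, 0) the pool is (9, 4)
  run P6 (needs (8, 4), free (9, 4)); after release of (1, 0) the pool is (10, 4)


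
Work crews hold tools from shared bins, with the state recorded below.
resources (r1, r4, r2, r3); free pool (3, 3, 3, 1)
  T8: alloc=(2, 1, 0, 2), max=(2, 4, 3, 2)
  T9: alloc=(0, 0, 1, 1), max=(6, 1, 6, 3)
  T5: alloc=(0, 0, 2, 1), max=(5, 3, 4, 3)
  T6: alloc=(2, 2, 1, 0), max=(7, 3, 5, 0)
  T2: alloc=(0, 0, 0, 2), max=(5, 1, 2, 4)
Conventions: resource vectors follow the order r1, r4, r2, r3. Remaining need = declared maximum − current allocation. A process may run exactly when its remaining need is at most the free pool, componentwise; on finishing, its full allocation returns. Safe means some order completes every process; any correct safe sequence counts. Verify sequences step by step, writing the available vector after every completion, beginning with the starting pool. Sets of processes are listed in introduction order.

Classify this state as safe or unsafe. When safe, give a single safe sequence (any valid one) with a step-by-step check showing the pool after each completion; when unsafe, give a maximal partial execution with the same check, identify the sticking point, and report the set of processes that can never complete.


SAFE. One safe sequence: T8, T2, T5, T6, T9.
Key observation: T8 is the earliest step where a requested resource binds exactly: need (0, 3, 3, 0), pool (3, 3, 3, 1) at its turn.
Check, step by step:
  pool = (3, 3, 3, 1)
  T8 needs (0, 3, 3, 0) <= (3, 3, 3, 1) -> finishes; pool += (2, 1, 0, 2) = (5, 4, 3, 3)
  T2 needs (5, 1, 2, 2) <= (5, 4, 3, 3) -> finishes; pool += (0, 0, 0, 2) = (5, 4, 3, 5)
  T5 needs (5, 3, 2, 2) <= (5, 4, 3, 5) -> finishes; pool += (0, 0, 2, 1) = (5, 4, 5, 6)
  T6 needs (5, 1, 4, 0) <= (5, 4, 5, 6) -> finishes; pool += (2, 2, 1, 0) = (7, 6, 6, 6)
  T9 needs (6, 1, 5, 2) <= (7, 6, 6, 6) -> finishes; pool += (0, 0, 1, 1) = (7, 6, 7, 7)


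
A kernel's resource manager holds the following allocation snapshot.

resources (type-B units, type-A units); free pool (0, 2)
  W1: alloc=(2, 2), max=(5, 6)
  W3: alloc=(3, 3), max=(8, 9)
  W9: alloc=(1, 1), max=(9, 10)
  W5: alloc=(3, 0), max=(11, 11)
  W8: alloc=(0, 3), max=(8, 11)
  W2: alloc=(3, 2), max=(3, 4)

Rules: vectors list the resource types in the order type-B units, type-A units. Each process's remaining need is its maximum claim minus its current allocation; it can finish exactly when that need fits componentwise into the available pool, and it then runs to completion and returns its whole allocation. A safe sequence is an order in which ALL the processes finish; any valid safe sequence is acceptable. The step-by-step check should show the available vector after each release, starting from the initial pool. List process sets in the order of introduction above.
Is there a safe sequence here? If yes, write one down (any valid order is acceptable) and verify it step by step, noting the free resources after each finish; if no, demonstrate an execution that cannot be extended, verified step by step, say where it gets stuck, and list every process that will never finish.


SAFE — a valid safe sequence is W2, W1, W3, W9, W8, W5.
Key observation: the first exact fit in this order is W2 — it needs (0, 2) with (0, 2) free, meeting a requested resource to the last unit.
Check, step by step:
  pool = (0, 2)
  run W2 (needs (0, 2), free (0, 2)); after release of (3, 2) the pool is (3, 4)
  run W1 (needs (3, 4), free (3, 4)); after release of (2, 2) the pool is (5, 6)
  run W3 (needs (5, 6), free (5, 6)); after release of (3, 3) the pool is (8, 9)
  run W9 (needs (8, 9), free (8, 9)); after release of (1, 1) the pool is (9, 10)
  run W8 (needs (8, 8), free (9, 10)); after release of (0, 3) the pool is (9, 13)
  run W5 (needs (8, 11), free (9, 13)); after release of (3, 0) the pool is (12, 13)


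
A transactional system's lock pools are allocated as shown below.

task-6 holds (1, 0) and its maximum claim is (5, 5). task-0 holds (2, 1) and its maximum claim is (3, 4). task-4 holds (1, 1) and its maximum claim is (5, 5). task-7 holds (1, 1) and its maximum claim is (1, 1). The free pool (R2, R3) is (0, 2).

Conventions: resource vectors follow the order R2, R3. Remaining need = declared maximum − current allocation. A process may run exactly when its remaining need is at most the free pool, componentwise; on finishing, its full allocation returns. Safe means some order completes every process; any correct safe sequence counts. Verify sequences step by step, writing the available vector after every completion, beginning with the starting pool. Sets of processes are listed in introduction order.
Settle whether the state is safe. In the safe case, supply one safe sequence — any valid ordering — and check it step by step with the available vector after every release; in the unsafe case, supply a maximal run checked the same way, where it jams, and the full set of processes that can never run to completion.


UNSAFE.
Key observation: task-7, task-0 can finish, but then (3, 4) is all there is, and the blocked group's R2 demands exceed it.
A maximal execution: task-7, task-0 — then nothing else fits. Check, step by step:
  pool = (0, 2)
  task-7: need (0, 0) fits (0, 2); releases (1, 1), pool now (1, 3)
  task-0: need (1, 3) fits (1, 3); releases (2, 1), pool now (3, 4)
  blocked: task-6 wants (4, 5), pool (3, 4) — not enough R2 and R3
  blocked: task-4 wants (4, 4), pool (3, 4) — not enough R2
Never able to finish: task-6 and task-4.


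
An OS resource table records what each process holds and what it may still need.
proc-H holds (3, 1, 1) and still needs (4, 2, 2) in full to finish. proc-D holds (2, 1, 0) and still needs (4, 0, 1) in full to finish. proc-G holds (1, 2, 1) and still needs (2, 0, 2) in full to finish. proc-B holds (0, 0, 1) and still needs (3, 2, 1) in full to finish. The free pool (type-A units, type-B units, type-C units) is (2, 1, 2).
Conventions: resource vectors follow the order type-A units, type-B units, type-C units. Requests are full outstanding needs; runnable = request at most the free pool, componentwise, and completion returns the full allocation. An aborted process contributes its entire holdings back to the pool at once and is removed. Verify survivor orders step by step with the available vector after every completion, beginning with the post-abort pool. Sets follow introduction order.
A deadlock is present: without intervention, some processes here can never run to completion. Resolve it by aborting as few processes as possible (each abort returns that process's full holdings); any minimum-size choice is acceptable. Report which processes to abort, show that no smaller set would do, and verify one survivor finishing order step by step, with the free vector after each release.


Minimum abort set: proc-H.
Key observation: proc-D was stuck for good until proc-H gave back (3, 1, 1); in the order shown it finishes at step 1.
Minimality: the empty abort set fails — the state is deadlocked as it stands.
Survivors finish in the order: proc-D, proc-G, proc-B. Walking it through (pool after the aborts first):
  pool = (5, 2, 3)
  proc-D needs (4, 0, 1) <= (5, 2, 3) -> finishes; pool += (2, 1, 0) = (7, 3, 3)
  proc-G needs (2, 0, 2) <= (7, 3, 3) -> finishes; pool += (1, 2, 1) = (8, 5, 4)
  proc-B needs (3, 2, 1) <= (8, 5, 4) -> finishes; pool += (0, 0, 1) = (8, 5, 5)


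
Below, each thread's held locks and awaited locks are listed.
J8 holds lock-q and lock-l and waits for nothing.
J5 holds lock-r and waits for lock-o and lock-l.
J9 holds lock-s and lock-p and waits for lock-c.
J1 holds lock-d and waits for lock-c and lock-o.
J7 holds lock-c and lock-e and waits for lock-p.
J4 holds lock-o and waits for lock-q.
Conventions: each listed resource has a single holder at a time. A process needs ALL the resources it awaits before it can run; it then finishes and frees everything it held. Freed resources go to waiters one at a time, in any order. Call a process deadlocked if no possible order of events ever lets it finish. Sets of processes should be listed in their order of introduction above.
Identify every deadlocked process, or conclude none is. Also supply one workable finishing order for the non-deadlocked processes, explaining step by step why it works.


Deadlocked: J9, J1 and J7.
Key observation: the knot is the closed ring of waits J9 -> J7 -> J9; J1 waits into the deadlock from upstream.
The rest can finish in the order J8, J4, J5.
Walking it through:
  J8: no waits; runs immediately, freeing lock-q and lock-l
  J4 waits on lock-q — all released -> runs and releases lock-o
  J5 waits on lock-o and lock-l — all released -> runs and releases lock-r


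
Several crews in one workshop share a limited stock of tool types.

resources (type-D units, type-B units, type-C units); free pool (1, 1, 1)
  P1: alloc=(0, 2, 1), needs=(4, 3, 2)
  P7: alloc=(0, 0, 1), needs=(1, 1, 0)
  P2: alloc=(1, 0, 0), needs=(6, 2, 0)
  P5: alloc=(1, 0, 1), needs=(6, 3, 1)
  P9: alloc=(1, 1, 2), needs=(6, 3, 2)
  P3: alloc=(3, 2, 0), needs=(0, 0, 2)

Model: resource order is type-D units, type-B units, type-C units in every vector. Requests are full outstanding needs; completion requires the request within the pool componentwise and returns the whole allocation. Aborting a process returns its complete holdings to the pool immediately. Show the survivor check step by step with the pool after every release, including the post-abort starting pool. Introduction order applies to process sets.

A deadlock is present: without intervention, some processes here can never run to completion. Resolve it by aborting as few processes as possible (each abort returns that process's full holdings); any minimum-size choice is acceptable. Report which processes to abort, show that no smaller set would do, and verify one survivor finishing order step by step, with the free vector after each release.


The answer: abort P5 and P9.
Key observation: the returned (2, 1, 3) from P5 and P9 is what brings P2 — unrunnable before, under any order — into play at step 4.
Minimality, checking each single-abort alternative: P1 alone leaves P2 blocked (short on type-D units); P7 alone leaves P2 blocked (short on type-D units); P2 alone leaves P5 blocked (short on type-D units); P5 alone leaves P2 blocked (short on type-D units); P9 alone leaves P2 blocked (short on type-D units); P3 alone leaves P2 blocked (short on type-D units).
One survivor order: P3, P1, P7, P2. Check, step by step (post-abort pool first):
  pool = (3, 2, 4)
  run P3 (needs (0, 0, 2), free (3, 2, 4)); after release of (3, 2, 0) the pool is (6, 4, 4)
  run P1 (needs (4, 3, 2), free (6, 4, 4)); after release of (0, 2, 1) the pool is (6, 6, 5)
  run P7 (needs (1, 1, 0), free (6, 6, 5)); after release of (0, 0, 1) the pool is (6, 6, 6)
  run P2 (needs (6, 2, 0), free (6, 6, 6)); after release of (1, 0, 0) the pool is (7, 6, 6)


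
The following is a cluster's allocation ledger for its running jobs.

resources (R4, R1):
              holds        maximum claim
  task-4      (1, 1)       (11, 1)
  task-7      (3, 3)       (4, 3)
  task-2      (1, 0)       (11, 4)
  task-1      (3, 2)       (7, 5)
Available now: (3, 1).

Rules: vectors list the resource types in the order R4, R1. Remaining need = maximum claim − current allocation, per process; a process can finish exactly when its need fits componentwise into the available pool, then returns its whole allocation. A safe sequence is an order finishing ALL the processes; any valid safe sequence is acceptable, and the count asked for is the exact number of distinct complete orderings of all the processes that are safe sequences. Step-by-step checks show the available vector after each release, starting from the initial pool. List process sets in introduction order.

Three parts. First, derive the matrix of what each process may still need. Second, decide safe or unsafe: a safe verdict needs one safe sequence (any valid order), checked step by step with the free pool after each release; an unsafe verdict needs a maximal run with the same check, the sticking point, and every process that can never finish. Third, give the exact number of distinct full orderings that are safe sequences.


(1) Remaining need (order R4, R1):
  task-4: (10, 0)
  task-7: (1, 0)
  task-2: (10, 4)
  task-1: (4, 3)
(2) The state is UNSAFE.
Key observation: task-7, task-1 can finish, but then (9, 6) is all there is, and the blocked group's R4 demands exceed it.
Going as far as possible: task-7, task-1; after that, nothing fits. Step-by-step check:
  pool = (3, 1)
  task-7 needs (1, 0) <= (3, 1) -> finishes; pool += (3, 3) = (6, 4)
  task-1 needs (4, 3) <= (6, 4) -> finishes; pool += (3, 2) = (9, 6)
  task-4 still needs (10, 0) but only (9, 6) is free — short on R4
  task-2 still needs (10, 4) but only (9, 6) is free — short on R4
Permanently blocked: task-4 and task-2.
(3) Precisely 0 of the possible complete orderings are safe sequences.


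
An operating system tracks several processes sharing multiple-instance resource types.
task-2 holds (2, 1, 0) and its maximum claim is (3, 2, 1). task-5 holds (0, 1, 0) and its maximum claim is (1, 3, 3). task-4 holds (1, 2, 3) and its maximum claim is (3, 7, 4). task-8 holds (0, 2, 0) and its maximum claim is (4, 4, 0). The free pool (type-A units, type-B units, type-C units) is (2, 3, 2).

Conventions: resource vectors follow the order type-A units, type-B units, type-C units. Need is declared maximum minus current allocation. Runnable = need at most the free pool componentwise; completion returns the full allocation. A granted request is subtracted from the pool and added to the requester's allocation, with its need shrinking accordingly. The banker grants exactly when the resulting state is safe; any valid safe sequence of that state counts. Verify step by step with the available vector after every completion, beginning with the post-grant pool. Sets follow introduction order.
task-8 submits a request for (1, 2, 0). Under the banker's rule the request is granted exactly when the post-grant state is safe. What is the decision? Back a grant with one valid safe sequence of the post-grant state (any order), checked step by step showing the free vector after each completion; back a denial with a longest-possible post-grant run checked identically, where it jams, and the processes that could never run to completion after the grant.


GRANT — the state after the grant stays safe, e.g. via task-2, task-8, task-4, task-5.
Key observation: granting shrinks the pool to (1, 1, 2), yet task-2 still fits and the chain goes through.
Verifying the post-grant state step by step:
  pool = (1, 1, 2)
  run task-2 (needs (1, 1, 1), free (1, 1, 2)); after release of (2, 1, 0) the pool is (3, 2, 2)
  run task-8 (needs (3, 0, 0), free (3, 2, 2)); after release of (1, 4, 0) the pool is (4, 6, 2)
  run task-4 (needs (2, 5, 1), free (4, 6, 2)); after release of (1, 2, 3) the pool is (5, 8, 5)
  run task-5 (needs (1, 2, 3), free (5, 8, 5)); after release of (0, 1, 0) the pool is (5, 9, 5)


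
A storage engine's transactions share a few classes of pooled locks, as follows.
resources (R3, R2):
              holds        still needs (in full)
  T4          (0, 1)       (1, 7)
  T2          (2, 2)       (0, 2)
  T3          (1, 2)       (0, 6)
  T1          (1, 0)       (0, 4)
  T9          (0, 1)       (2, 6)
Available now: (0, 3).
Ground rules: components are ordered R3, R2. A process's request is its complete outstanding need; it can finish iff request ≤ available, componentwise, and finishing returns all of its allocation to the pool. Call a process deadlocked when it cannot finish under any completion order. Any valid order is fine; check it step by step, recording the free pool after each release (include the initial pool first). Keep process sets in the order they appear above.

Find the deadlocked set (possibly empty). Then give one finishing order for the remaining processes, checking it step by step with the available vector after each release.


Deadlocked: T4, T3 and T9.
Key observation: once T2, T1 finish, the pool peaks at (3, 5) — and every remaining process still needs more R2 than that.
The rest can finish in the order T2, T1. Walking it through:
  pool = (0, 3)
  T2: need (0, 2) fits (0, 3); releases (2, 2), pool now (2, 5)
  T1: need (0, 4) fits (2, 5); releases (1, 0), pool now (3, 5)
The blocked processes can never fit:
  T4 cannot run: need (1, 7) vs free (3, 5) (insufficient R2)
  T3 cannot run: need (0, 6) vs free (3, 5) (insufficient R2)
  T9 cannot run: need (2, 6) vs free (3, 5) (insufficient R2)


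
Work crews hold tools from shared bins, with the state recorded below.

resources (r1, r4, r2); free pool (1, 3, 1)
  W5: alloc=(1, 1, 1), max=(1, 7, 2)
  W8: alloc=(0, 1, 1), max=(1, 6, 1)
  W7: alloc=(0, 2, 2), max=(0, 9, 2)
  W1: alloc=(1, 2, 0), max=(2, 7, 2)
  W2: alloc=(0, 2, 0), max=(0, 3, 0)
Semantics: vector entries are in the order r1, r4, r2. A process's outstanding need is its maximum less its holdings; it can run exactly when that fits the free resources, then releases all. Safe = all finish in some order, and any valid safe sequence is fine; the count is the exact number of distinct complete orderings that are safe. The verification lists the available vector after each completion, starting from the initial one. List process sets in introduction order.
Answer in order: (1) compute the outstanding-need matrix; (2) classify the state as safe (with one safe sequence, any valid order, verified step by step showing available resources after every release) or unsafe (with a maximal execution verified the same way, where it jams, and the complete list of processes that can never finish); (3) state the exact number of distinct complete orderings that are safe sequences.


(1) Need matrix, components ordered r1, r4, r2:
  W5: (0, 6, 1)
  W8: (1, 5, 0)
  W7: (0, 7, 0)
  W1: (1, 5, 2)
  W2: (0, 1, 0)
(2) SAFE, for example via the order W2, W8, W1, W5, W7.
Key observation: reading the order forward, W8 is the first process whose need (1, 5, 0) meets the free pool (1, 5, 1) exactly on a resource it requests.
Walking it through:
  pool = (1, 3, 1)
  W2: need (0, 1, 0) fits (1, 3, 1); releases (0, 2, 0), pool now (1, 5, 1)
  W8: need (1, 5, 0) fits (1, 5, 1); releases (0, 1, 1), pool now (1, 6, 2)
  W1: need (1, 5, 2) fits (1, 6, 2); releases (1, 2, 0), pool now (2, 8, 2)
  W5: need (0, 6, 1) fits (2, 8, 2); releases (1, 1, 1), pool now (3, 9, 3)
  W7: need (0, 7, 0) fits (3, 9, 3); releases (0, 2, 2), pool now (3, 11, 5)
(3) Exactly 4 of the possible complete orderings are safe sequences.


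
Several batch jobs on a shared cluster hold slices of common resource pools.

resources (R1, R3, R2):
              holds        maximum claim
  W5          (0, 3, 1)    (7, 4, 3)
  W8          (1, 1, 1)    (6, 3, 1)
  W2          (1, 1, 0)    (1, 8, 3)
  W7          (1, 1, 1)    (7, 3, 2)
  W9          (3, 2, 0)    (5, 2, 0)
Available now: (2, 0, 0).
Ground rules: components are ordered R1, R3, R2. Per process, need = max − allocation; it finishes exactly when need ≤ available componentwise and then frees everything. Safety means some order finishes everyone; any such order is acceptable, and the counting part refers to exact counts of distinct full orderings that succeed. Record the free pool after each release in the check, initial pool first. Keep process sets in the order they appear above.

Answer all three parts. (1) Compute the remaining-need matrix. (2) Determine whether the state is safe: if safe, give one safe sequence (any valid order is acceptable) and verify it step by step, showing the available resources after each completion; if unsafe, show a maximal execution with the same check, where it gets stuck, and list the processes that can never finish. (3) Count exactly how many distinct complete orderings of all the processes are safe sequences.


(1) Remaining need (order R1, R3, R2):
  W5: (7, 1, 2)
  W8: (5, 2, 0)
  W2: (0, 7, 3)
  W7: (6, 2, 1)
  W9: (2, 0, 0)
(2) The state is SAFE; one workable sequence: W9, W8, W7, W5, W2.
Key observation: the order's first zero-slack moment is W9 ((2, 0, 0) needed, (2, 0, 0) free — a requested resource with nothing to spare).
Walking it through:
  pool = (2, 0, 0)
  W9: need (2, 0, 0) fits (2, 0, 0); releases (3, 2, 0), pool now (5, 2, 0)
  W8: need (5, 2, 0) fits (5, 2, 0); releases (1, 1, 1), pool now (6, 3, 1)
  W7: need (6, 2, 1) fits (6, 3, 1); releases (1, 1, 1), pool now (7, 4, 2)
  W5: need (7, 1, 2) fits (7, 4, 2); releases (0, 3, 1), pool now (7, 7, 3)
  W2: need (0, 7, 3) fits (7, 7, 3); releases (1, 1, 0), pool now (8, 8, 3)
(3) The exact count: 1 of the possible complete orderings is a safe sequence.


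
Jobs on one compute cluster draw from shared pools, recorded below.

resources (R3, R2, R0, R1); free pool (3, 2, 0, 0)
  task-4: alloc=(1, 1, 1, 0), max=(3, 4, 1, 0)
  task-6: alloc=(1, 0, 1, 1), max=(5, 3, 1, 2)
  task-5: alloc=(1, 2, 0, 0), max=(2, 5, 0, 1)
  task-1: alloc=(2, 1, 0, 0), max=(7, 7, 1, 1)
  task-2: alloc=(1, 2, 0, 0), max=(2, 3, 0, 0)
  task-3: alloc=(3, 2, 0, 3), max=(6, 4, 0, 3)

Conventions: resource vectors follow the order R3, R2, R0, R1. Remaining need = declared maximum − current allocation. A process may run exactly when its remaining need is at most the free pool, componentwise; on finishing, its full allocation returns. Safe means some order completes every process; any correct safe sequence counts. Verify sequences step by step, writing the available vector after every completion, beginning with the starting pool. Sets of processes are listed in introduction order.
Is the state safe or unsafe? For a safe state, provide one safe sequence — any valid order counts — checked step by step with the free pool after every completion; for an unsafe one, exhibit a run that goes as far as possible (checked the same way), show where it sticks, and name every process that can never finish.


The state is SAFE; one workable sequence: task-3, task-5, task-6, task-2, task-4, task-1.
Key observation: the first exact fit in this order is task-3 — it needs (3, 2, 0, 0) with (3, 2, 0, 0) free, meeting a requested resource to the last unit.
Check, step by step:
  pool = (3, 2, 0, 0)
  task-3: need (3, 2, 0, 0) fits (3, 2, 0, 0); releases (3, 2, 0, 3), pool now (6, 4, 0, 3)
  task-5: need (1, 3, 0, 1) fits (6, 4, 0, 3); releases (1, 2, 0, 0), pool now (7, 6, 0, 3)
  task-6: need (4, 3, 0, 1) fits (7, 6, 0, 3); releases (1, 0, 1, 1), pool now (8, 6, 1, 4)
  task-2: need (1, 1, 0, 0) fits (8, 6, 1, 4); releases (1, 2, 0, 0), pool now (9, 8, 1, 4)
  task-4: need (2, 3, 0, 0) fits (9, 8, 1, 4); releases (1, 1, 1, 0), pool now (10, 9, 2, 4)
  task-1: need (5, 6, 1, 1) fits (10, 9, 2, 4); releases (2, 1, 0, 0), pool now (12, 10, 2, 4)


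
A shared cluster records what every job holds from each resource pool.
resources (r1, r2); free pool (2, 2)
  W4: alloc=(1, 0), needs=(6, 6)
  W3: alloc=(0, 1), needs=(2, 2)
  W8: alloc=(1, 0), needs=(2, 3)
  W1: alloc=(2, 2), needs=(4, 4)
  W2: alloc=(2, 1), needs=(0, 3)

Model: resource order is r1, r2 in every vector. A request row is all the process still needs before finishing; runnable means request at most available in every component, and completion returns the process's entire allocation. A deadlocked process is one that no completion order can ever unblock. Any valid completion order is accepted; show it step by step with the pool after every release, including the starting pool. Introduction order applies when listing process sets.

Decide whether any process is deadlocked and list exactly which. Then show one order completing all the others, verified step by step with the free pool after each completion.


The deadlocked set is empty.
Key observation: W3 fits the free pool immediately, and its release cascades until everyone finishes.
A valid finishing order for the others: W3, W2, W1, W8, W4. Verifying each step:
  pool = (2, 2)
  W3: need (2, 2) fits (2, 2); releases (0, 1), pool now (2, 3)
  W2: need (0, 3) fits (2, 3); releases (2, 1), pool now (4, 4)
  W1: need (4, 4) fits (4, 4); releases (2, 2), pool now (6, 6)
  W8: need (2, 3) fits (6, 6); releases (1, 0), pool now (7, 6)
  W4: need (6, 6) fits (7, 6); releases (1, 0), pool now (8, 6)


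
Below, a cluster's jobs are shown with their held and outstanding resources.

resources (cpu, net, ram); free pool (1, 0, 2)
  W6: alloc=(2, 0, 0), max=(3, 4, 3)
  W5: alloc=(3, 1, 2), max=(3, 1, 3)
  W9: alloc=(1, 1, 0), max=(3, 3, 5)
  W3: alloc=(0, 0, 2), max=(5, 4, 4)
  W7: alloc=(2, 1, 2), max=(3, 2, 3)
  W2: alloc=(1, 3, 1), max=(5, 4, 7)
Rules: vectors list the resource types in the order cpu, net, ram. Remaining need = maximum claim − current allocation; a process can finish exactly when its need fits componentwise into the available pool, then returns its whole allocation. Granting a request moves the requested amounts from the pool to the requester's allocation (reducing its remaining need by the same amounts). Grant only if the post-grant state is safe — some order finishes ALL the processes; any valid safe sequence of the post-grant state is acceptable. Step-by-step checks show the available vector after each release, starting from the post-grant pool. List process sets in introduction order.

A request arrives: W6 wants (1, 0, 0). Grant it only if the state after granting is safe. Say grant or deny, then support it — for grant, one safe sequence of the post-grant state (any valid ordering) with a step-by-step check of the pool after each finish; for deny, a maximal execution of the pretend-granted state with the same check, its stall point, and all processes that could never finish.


GRANT: granting preserves safety; a valid post-grant sequence is W5, W7, W2, W3, W6, W9.
Key observation: after the grant the pool drops to (0, 0, 2), which still lets W5 finish first and unwind the rest.
Check on the post-grant state, step by step:
  pool = (0, 0, 2)
  run W5 (needs (0, 0, 1), free (0, 0, 2)); after release of (3, 1, 2) the pool is (3, 1, 4)
  run W7 (needs (1, 1, 1), free (3, 1, 4)); after release of (2, 1, 2) the pool is (5, 2, 6)
  run W2 (needs (4, 1, 6), free (5, 2, 6)); after release of (1, 3, 1) the pool is (6, 5, 7)
  run W3 (needs (5, 4, 2), free (6, 5, 7)); after release of (0, 0, 2) the pool is (6, 5, 9)
  run W6 (needs (0, 4, 3), free (6, 5, 9)); after release of (3, 0, 0) the pool is (9, 5, 9)
  run W9 (needs (2, 2, 5), free (9, 5, 9)); after release of (1, 1, 0) the pool is (10, 6, 9)


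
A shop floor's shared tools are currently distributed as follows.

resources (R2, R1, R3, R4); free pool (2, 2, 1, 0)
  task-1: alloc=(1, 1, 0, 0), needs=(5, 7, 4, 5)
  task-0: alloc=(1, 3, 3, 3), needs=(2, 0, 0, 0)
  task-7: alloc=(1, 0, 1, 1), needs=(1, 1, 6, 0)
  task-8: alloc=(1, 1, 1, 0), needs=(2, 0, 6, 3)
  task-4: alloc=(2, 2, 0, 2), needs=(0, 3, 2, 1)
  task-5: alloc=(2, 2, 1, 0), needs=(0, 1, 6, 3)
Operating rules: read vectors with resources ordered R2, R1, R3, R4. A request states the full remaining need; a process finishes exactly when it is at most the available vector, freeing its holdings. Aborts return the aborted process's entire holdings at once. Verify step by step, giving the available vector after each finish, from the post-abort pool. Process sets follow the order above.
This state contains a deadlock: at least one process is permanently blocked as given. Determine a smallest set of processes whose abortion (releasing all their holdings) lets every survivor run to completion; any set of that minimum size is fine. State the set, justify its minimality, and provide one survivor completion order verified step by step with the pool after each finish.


The answer: abort task-8 and task-5.
Key observation: before aborting task-8 and task-5, task-7 was permanently blocked — no order could ever run it; afterwards it completes at step 3.
Why nothing smaller works — every single abort fails: task-1 alone leaves task-7 blocked (short on R3); task-0 alone leaves task-7 blocked (short on R3); task-7 alone leaves task-8 blocked (short on R3); task-8 alone leaves task-7 blocked (short on R3); task-4 alone leaves task-7 blocked (short on R3); task-5 alone leaves task-7 blocked (short on R3).
The survivors complete as task-0, task-4, task-7, task-1. Step-by-step check (starting from the post-abort pool):
  pool = (5, 5, 3, 0)
  task-0: need (2, 0, 0, 0) fits (5, 5, 3, 0); releases (1, 3, 3, 3), pool now (6, 8, 6, 3)
  task-4: need (0, 3, 2, 1) fits (6, 8, 6, 3); releases (2, 2, 0, 2), pool now (8, 10, 6, 5)
  task-7: need (1, 1, 6, 0) fits (8, 10, 6, 5); releases (1, 0, 1, 1), pool now (9, 10, 7, 6)
  task-1: need (5, 7, 4, 5) fits (9, 10, 7, 6); releases (1, 1, 0, 0), pool now (10, 11, 7, 6)
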